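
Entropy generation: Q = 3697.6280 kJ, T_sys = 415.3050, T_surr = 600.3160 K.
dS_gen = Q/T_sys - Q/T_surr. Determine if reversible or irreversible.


dS_sys = 3697.6280/415.3050 = 8.9034 kJ/K
dS_surr = -3697.6280/600.3160 = -6.1595 kJ/K
dS_gen = 8.9034 - 6.1595 = 2.7439 kJ/K (irreversible)

dS_gen = 2.7439 kJ/K, irreversible


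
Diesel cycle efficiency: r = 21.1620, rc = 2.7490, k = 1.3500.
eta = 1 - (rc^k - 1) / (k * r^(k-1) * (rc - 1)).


r^(k-1) = 2.9103
rc^k = 3.9164
eta = 0.5756 = 57.5598%

57.5598%


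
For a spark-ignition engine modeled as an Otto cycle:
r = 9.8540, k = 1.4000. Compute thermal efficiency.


r^(k-1) = 2.4972
eta = 1 - 1/2.4972 = 0.5995 = 59.9544%

59.9544%


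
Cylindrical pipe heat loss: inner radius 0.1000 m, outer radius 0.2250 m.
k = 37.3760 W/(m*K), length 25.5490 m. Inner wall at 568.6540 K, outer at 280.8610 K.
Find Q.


dT = 287.7930 K
ln(ro/ri) = 0.8109
Q = 2*pi*37.3760*25.5490*287.7930 / 0.8109 = 2129331.7955 W

2129331.7955 W


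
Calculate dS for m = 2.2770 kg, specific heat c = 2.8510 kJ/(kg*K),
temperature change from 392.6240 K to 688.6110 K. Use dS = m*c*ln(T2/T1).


T2/T1 = 1.7539
ln(T2/T1) = 0.5618
dS = 2.2770 * 2.8510 * 0.5618 = 3.6472 kJ/K

3.6472 kJ/K


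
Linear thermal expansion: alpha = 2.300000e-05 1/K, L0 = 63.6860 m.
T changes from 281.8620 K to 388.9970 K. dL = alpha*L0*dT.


dT = 107.1350 K
dL = 2.300000e-05 * 63.6860 * 107.1350 = 0.156929 m
L_final = 63.842929 m

dL = 0.156929 m


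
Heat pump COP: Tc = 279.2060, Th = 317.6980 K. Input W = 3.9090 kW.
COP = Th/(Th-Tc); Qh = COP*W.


COP = 317.6980 / 38.4920 = 8.2536
Qh = 8.2536 * 3.9090 = 32.2634 kW

COP = 8.2536, Qh = 32.2634 kW


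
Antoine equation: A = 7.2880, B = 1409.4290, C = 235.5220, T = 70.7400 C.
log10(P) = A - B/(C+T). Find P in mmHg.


C+T = 306.2620
B/(C+T) = 4.6020
log10(P) = 7.2880 - 4.6020 = 2.6860
P = 10^2.6860 = 485.2474 mmHg

485.2474 mmHg


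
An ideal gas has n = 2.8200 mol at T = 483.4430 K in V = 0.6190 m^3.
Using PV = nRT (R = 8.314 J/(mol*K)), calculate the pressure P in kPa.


P = nRT/V = 2.8200 * 8.314 * 483.4430 / 0.6190
= 11334.5532 / 0.6190 = 18311.0714 Pa = 18.3111 kPa

18.3111 kPa


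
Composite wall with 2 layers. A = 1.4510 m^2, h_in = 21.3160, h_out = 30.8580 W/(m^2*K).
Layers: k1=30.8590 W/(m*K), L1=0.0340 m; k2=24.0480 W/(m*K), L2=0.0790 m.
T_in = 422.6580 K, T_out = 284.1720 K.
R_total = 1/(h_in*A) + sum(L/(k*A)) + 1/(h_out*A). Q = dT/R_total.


R_conv_in = 1/(21.3160*1.4510) = 0.0323
R_1 = 0.0340/(30.8590*1.4510) = 0.0008
R_2 = 0.0790/(24.0480*1.4510) = 0.0023
R_conv_out = 1/(30.8580*1.4510) = 0.0223
R_total = 0.0577 K/W
Q = 138.4860 / 0.0577 = 2400.5683 W

R_total = 0.0577 K/W, Q = 2400.5683 W


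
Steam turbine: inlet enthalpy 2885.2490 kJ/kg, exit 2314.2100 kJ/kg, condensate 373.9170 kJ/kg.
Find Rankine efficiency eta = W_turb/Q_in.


W = 571.0390 kJ/kg
Q_in = 2511.3320 kJ/kg
eta = 0.2274 = 22.7385%

eta = 22.7385%


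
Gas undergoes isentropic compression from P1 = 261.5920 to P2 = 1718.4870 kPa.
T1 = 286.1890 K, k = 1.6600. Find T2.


(k-1)/k = 0.3976
(P2/P1)^exp = 2.1137
T2 = 286.1890 * 2.1137 = 604.9113 K

604.9113 K


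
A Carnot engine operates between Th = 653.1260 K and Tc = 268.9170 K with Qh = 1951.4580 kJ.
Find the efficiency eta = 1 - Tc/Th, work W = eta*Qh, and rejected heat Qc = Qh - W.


eta = 1 - 268.9170/653.1260 = 0.5883
W = 0.5883 * 1951.4580 = 1147.9680 kJ
Qc = 1951.4580 - 1147.9680 = 803.4900 kJ

eta = 58.8262%, W = 1147.9680 kJ, Qc = 803.4900 kJ


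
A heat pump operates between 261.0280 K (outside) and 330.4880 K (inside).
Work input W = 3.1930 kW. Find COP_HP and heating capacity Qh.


COP = 330.4880 / 69.4600 = 4.7580
Qh = 4.7580 * 3.1930 = 15.1922 kW

COP = 4.7580, Qh = 15.1922 kW


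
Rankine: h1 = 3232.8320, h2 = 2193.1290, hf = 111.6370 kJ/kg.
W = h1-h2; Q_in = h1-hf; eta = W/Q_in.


W = 1039.7030 kJ/kg
Q_in = 3121.1950 kJ/kg
eta = 0.3331 = 33.3111%

eta = 33.3111%


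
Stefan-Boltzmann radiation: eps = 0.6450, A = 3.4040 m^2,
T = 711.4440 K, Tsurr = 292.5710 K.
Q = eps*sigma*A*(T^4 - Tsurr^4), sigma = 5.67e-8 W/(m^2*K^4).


T^4 = 2.5619e+11
Tsurr^4 = 7.3270e+09
Q = 0.6450 * 5.67e-8 * 3.4040 * 2.4886e+11 = 30980.8565 W

30980.8565 W


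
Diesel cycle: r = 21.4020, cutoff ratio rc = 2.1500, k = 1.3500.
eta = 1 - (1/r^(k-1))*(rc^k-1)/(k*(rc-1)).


r^(k-1) = 2.9219
rc^k = 2.8106
eta = 0.6009 = 60.0864%

60.0864%


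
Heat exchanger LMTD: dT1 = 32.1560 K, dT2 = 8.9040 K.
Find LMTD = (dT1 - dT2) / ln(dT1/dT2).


dT1/dT2 = 3.6114
ln(dT1/dT2) = 1.2841
LMTD = 23.2520 / 1.2841 = 18.1076 K

18.1076 K


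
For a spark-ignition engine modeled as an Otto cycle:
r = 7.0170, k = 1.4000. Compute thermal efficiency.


r^(k-1) = 2.1800
eta = 1 - 1/2.1800 = 0.5413 = 54.1289%

54.1289%


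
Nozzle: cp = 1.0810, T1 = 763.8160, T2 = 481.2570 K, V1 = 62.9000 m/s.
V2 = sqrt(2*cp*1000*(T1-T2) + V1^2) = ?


dT = 282.5590 K
2*cp*1000*dT = 610892.5580
V1^2 = 3956.4100
V2 = sqrt(614848.9680) = 784.1231 m/s

784.1231 m/s


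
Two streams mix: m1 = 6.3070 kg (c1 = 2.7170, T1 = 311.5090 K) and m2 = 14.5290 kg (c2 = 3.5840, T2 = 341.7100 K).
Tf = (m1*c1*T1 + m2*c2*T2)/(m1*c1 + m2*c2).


num = 23131.5565
den = 69.2081
Tf = 334.2321 K

334.2321 K


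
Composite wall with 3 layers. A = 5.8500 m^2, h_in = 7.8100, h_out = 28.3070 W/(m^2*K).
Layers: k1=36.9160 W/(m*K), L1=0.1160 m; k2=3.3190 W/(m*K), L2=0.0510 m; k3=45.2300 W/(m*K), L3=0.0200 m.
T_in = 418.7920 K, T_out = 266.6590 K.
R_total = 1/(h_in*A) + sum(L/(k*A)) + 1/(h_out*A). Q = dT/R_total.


R_conv_in = 1/(7.8100*5.8500) = 0.0219
R_1 = 0.1160/(36.9160*5.8500) = 0.0005
R_2 = 0.0510/(3.3190*5.8500) = 0.0026
R_3 = 0.0200/(45.2300*5.8500) = 7.5587e-05
R_conv_out = 1/(28.3070*5.8500) = 0.0060
R_total = 0.0312 K/W
Q = 152.1330 / 0.0312 = 4881.4481 W

R_total = 0.0312 K/W, Q = 4881.4481 W


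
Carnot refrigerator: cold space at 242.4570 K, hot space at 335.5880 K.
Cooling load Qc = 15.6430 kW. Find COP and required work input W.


COP = 242.4570 / 93.1310 = 2.6034
W = 15.6430 / 2.6034 = 6.0087 kW

COP = 2.6034, W = 6.0087 kW


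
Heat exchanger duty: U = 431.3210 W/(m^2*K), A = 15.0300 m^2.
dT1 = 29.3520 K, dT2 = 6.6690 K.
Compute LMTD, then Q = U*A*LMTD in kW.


LMTD = 15.3068 K
Q = 431.3210 * 15.0300 * 15.3068 = 99230.2043 W = 99.2302 kW

99.2302 kW


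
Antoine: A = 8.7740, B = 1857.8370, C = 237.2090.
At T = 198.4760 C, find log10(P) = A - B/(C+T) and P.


C+T = 435.6850
B/(C+T) = 4.2642
log10(P) = 8.7740 - 4.2642 = 4.5098
P = 10^4.5098 = 32346.3435 mmHg

32346.3435 mmHg


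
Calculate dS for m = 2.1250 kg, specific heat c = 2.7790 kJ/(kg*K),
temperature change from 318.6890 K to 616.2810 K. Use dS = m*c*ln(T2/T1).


T2/T1 = 1.9338
ln(T2/T1) = 0.6595
dS = 2.1250 * 2.7790 * 0.6595 = 3.8945 kJ/K

3.8945 kJ/K


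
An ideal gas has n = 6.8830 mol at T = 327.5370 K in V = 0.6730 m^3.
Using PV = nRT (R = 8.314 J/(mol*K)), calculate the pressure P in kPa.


P = nRT/V = 6.8830 * 8.314 * 327.5370 / 0.6730
= 18743.3906 / 0.6730 = 27850.5062 Pa = 27.8505 kPa

27.8505 kPa


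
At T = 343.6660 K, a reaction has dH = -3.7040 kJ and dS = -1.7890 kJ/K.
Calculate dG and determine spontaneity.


T*dS = 343.6660 * -1.7890 = -614.8185 kJ
dG = -3.7040 + 614.8185 = 611.1145 kJ (non-spontaneous)

dG = 611.1145 kJ, non-spontaneous


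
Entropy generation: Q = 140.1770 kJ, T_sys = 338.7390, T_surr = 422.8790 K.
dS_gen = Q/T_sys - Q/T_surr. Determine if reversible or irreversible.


dS_sys = 140.1770/338.7390 = 0.4138 kJ/K
dS_surr = -140.1770/422.8790 = -0.3315 kJ/K
dS_gen = 0.4138 - 0.3315 = 0.0823 kJ/K (irreversible)

dS_gen = 0.0823 kJ/K, irreversible


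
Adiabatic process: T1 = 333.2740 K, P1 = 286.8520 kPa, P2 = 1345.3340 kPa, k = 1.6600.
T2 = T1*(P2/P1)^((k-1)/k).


(k-1)/k = 0.3976
(P2/P1)^exp = 1.8486
T2 = 333.2740 * 1.8486 = 616.1026 K

616.1026 K


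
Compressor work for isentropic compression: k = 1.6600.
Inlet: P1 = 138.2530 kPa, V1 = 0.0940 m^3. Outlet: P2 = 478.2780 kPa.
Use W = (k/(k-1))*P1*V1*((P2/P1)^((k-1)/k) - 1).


(k-1)/k = 0.3976
(P2/P1)^exp = 1.6380
W = 2.5152 * 138.2530 * 0.0940 * (1.6380 - 1) = 20.8526 kJ

20.8526 kJ


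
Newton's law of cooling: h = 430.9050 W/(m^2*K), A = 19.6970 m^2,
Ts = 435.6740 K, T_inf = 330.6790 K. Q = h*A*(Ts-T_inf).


dT = 104.9950 K
Q = 430.9050 * 19.6970 * 104.9950 = 891148.8197 W

891148.8197 W


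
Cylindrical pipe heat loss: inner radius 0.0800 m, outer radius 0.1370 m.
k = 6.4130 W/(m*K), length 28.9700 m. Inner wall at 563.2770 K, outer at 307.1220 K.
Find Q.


dT = 256.1550 K
ln(ro/ri) = 0.5380
Q = 2*pi*6.4130*28.9700*256.1550 / 0.5380 = 555836.5035 W

555836.5035 W


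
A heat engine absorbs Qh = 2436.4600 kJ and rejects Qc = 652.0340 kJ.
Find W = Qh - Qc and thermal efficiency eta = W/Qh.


W = 2436.4600 - 652.0340 = 1784.4260 kJ
eta = 1784.4260 / 2436.4600 = 0.7324 = 73.2385%

W = 1784.4260 kJ, eta = 73.2385%


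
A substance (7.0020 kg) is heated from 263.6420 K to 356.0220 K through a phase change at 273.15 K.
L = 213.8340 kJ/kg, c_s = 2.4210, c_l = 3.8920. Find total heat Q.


Q1 (sensible, solid) = 7.0020 * 2.4210 * 9.5080 = 161.1781 kJ
Q2 (latent) = 7.0020 * 213.8340 = 1497.2657 kJ
Q3 (sensible, liquid) = 7.0020 * 3.8920 * 82.8720 = 2258.4098 kJ
Q_total = 3916.8536 kJ

3916.8536 kJ


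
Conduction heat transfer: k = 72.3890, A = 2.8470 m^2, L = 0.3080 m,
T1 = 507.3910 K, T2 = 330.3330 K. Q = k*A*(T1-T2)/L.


dT = 177.0580 K
Q = 72.3890 * 2.8470 * 177.0580 / 0.3080 = 118474.4993 W

118474.4993 W


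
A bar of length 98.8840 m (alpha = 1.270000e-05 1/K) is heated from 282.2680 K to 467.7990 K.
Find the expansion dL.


dT = 185.5310 K
dL = 1.270000e-05 * 98.8840 * 185.5310 = 0.232995 m
L_final = 99.116995 m

dL = 0.232995 m


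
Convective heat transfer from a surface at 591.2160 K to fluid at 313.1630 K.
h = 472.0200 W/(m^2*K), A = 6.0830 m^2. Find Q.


dT = 278.0530 K
Q = 472.0200 * 6.0830 * 278.0530 = 798372.9283 W

798372.9283 W


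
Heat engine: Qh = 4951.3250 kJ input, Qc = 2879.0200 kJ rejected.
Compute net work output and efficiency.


W = 4951.3250 - 2879.0200 = 2072.3050 kJ
eta = 2072.3050 / 4951.3250 = 0.4185 = 41.8535%

W = 2072.3050 kJ, eta = 41.8535%


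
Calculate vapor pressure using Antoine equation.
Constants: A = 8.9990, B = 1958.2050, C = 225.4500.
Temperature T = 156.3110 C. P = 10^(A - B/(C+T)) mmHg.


C+T = 381.7610
B/(C+T) = 5.1294
log10(P) = 8.9990 - 5.1294 = 3.8696
P = 10^3.8696 = 7406.2722 mmHg

7406.2722 mmHg


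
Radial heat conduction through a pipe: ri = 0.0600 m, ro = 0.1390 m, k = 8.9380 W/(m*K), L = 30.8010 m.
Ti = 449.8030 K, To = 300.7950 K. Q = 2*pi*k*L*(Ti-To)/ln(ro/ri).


dT = 149.0080 K
ln(ro/ri) = 0.8401
Q = 2*pi*8.9380*30.8010*149.0080 / 0.8401 = 306795.1241 W

306795.1241 W


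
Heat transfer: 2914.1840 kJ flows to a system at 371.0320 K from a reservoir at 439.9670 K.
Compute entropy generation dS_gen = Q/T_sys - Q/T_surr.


dS_sys = 2914.1840/371.0320 = 7.8543 kJ/K
dS_surr = -2914.1840/439.9670 = -6.6236 kJ/K
dS_gen = 7.8543 - 6.6236 = 1.2306 kJ/K (irreversible)

dS_gen = 1.2306 kJ/K, irreversible


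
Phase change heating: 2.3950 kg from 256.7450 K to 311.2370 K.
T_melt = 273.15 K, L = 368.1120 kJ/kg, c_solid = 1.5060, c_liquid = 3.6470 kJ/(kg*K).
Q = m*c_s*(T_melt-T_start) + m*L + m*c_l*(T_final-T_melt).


Q1 (sensible, solid) = 2.3950 * 1.5060 * 16.4050 = 59.1707 kJ
Q2 (latent) = 2.3950 * 368.1120 = 881.6282 kJ
Q3 (sensible, liquid) = 2.3950 * 3.6470 * 38.0870 = 332.6734 kJ
Q_total = 1273.4723 kJ

1273.4723 kJ


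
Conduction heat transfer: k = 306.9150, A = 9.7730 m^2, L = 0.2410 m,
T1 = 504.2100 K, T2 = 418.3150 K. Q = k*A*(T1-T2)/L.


dT = 85.8950 K
Q = 306.9150 * 9.7730 * 85.8950 / 0.2410 = 1069047.1367 W

1069047.1367 W


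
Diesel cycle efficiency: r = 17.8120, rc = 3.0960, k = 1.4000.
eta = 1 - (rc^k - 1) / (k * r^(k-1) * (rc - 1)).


r^(k-1) = 3.1644
rc^k = 4.8654
eta = 0.5837 = 58.3712%

58.3712%


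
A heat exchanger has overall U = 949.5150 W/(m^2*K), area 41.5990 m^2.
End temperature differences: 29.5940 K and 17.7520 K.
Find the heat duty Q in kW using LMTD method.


LMTD = 23.1708 K
Q = 949.5150 * 41.5990 * 23.1708 = 915222.0085 W = 915.2220 kW

915.2220 kW


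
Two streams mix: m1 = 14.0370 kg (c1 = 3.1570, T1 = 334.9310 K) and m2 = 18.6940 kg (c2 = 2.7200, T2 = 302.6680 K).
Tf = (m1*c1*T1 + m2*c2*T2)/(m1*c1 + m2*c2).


num = 30232.3689
den = 95.1625
Tf = 317.6921 K

317.6921 K


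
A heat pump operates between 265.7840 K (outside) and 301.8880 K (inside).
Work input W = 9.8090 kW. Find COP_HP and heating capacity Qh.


COP = 301.8880 / 36.1040 = 8.3616
Qh = 8.3616 * 9.8090 = 82.0192 kW

COP = 8.3616, Qh = 82.0192 kW


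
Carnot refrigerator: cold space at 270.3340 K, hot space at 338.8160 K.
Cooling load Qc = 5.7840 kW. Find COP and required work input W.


COP = 270.3340 / 68.4820 = 3.9475
W = 5.7840 / 3.9475 = 1.4652 kW

COP = 3.9475, W = 1.4652 kW


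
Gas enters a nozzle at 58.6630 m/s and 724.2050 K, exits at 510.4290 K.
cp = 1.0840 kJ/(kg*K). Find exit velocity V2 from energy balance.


dT = 213.7760 K
2*cp*1000*dT = 463466.3680
V1^2 = 3441.3476
V2 = sqrt(466907.7156) = 683.3065 m/s

683.3065 m/s


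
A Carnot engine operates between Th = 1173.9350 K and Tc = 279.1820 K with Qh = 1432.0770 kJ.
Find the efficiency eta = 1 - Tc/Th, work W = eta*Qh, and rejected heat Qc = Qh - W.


eta = 1 - 279.1820/1173.9350 = 0.7622
W = 0.7622 * 1432.0770 = 1091.5044 kJ
Qc = 1432.0770 - 1091.5044 = 340.5726 kJ

eta = 76.2183%, W = 1091.5044 kJ, Qc = 340.5726 kJ


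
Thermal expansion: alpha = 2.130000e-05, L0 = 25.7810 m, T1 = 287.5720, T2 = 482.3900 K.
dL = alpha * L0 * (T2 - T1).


dT = 194.8180 K
dL = 2.130000e-05 * 25.7810 * 194.8180 = 0.106981 m
L_final = 25.887981 m

dL = 0.106981 m


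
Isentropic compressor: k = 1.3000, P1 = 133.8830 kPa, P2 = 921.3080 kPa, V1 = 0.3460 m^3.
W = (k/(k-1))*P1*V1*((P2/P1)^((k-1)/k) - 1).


(k-1)/k = 0.2308
(P2/P1)^exp = 1.5607
W = 4.3333 * 133.8830 * 0.3460 * (1.5607 - 1) = 112.5459 kJ

112.5459 kJ


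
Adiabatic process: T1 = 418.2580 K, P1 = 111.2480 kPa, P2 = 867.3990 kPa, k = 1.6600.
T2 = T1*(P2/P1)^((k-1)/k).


(k-1)/k = 0.3976
(P2/P1)^exp = 2.2627
T2 = 418.2580 * 2.2627 = 946.3804 K

946.3804 K


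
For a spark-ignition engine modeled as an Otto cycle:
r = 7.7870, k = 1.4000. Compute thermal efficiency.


r^(k-1) = 2.2727
eta = 1 - 1/2.2727 = 0.5600 = 56.0001%

56.0001%


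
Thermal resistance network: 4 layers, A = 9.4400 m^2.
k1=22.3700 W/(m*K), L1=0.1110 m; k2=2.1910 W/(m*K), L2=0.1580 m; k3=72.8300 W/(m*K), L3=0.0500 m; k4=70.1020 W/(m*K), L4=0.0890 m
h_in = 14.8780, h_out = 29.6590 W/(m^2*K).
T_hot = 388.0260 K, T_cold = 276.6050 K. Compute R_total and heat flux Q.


R_conv_in = 1/(14.8780*9.4400) = 0.0071
R_1 = 0.1110/(22.3700*9.4400) = 0.0005
R_2 = 0.1580/(2.1910*9.4400) = 0.0076
R_3 = 0.0500/(72.8300*9.4400) = 7.2726e-05
R_4 = 0.0890/(70.1020*9.4400) = 0.0001
R_conv_out = 1/(29.6590*9.4400) = 0.0036
R_total = 0.0191 K/W
Q = 111.4210 / 0.0191 = 5844.6718 W

R_total = 0.0191 K/W, Q = 5844.6718 W


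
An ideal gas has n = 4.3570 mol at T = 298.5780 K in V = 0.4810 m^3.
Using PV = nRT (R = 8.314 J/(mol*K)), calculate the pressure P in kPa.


P = nRT/V = 4.3570 * 8.314 * 298.5780 / 0.4810
= 10815.7187 / 0.4810 = 22485.9017 Pa = 22.4859 kPa

22.4859 kPa


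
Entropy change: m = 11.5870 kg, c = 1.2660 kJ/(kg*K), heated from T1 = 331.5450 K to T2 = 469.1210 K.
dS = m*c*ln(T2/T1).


T2/T1 = 1.4150
ln(T2/T1) = 0.3471
dS = 11.5870 * 1.2660 * 0.3471 = 5.0916 kJ/K

5.0916 kJ/K


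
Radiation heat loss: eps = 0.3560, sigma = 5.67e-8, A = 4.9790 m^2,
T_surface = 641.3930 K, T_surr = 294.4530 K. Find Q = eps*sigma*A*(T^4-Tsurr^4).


T^4 = 1.6924e+11
Tsurr^4 = 7.5173e+09
Q = 0.3560 * 5.67e-8 * 4.9790 * 1.6172e+11 = 16253.2282 W

16253.2282 W


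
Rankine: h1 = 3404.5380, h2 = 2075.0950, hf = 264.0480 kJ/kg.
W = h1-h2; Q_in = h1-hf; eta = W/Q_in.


W = 1329.4430 kJ/kg
Q_in = 3140.4900 kJ/kg
eta = 0.4233 = 42.3323%

eta = 42.3323%


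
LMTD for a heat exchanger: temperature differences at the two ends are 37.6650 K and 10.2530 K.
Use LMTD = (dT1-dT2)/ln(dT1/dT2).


dT1/dT2 = 3.6736
ln(dT1/dT2) = 1.3012
LMTD = 27.4120 / 1.3012 = 21.0673 K

21.0673 K


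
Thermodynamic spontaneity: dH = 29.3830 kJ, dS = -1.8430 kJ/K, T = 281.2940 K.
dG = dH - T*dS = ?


T*dS = 281.2940 * -1.8430 = -518.4248 kJ
dG = 29.3830 + 518.4248 = 547.8078 kJ (non-spontaneous)

dG = 547.8078 kJ, non-spontaneous


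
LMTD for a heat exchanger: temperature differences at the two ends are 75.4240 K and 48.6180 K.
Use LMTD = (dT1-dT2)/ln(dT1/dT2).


dT1/dT2 = 1.5514
ln(dT1/dT2) = 0.4391
LMTD = 26.8060 / 0.4391 = 61.0432 K

61.0432 K


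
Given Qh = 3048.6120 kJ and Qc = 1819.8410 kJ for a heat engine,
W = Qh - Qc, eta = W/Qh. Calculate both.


W = 3048.6120 - 1819.8410 = 1228.7710 kJ
eta = 1228.7710 / 3048.6120 = 0.4031 = 40.3059%

W = 1228.7710 kJ, eta = 40.3059%


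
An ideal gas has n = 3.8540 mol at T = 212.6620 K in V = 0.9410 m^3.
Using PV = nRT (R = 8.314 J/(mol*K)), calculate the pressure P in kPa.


P = nRT/V = 3.8540 * 8.314 * 212.6620 / 0.9410
= 6814.1490 / 0.9410 = 7241.3911 Pa = 7.2414 kPa

7.2414 kPa


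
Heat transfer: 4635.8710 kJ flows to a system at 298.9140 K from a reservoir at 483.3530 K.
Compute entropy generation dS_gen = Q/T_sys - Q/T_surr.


dS_sys = 4635.8710/298.9140 = 15.5090 kJ/K
dS_surr = -4635.8710/483.3530 = -9.5911 kJ/K
dS_gen = 15.5090 - 9.5911 = 5.9180 kJ/K (irreversible)

dS_gen = 5.9180 kJ/K, irreversible


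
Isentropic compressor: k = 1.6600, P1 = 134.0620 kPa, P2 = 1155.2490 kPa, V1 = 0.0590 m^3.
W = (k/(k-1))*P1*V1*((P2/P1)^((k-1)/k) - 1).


(k-1)/k = 0.3976
(P2/P1)^exp = 2.3545
W = 2.5152 * 134.0620 * 0.0590 * (2.3545 - 1) = 26.9459 kJ

26.9459 kJ


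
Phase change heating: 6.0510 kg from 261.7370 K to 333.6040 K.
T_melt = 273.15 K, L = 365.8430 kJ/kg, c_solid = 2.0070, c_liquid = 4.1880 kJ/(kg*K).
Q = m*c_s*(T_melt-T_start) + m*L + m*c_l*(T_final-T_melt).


Q1 (sensible, solid) = 6.0510 * 2.0070 * 11.4130 = 138.6035 kJ
Q2 (latent) = 6.0510 * 365.8430 = 2213.7160 kJ
Q3 (sensible, liquid) = 6.0510 * 4.1880 * 60.4540 = 1532.0004 kJ
Q_total = 3884.3199 kJ

3884.3199 kJ


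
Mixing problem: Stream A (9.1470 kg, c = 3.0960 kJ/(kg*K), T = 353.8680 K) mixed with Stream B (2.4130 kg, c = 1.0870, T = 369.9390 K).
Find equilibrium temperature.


num = 10991.5520
den = 30.9420
Tf = 355.2303 K

355.2303 K


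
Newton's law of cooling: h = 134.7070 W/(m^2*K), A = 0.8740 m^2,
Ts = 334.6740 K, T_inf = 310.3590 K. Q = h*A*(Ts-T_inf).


dT = 24.3150 K
Q = 134.7070 * 0.8740 * 24.3150 = 2862.7002 W

2862.7002 W


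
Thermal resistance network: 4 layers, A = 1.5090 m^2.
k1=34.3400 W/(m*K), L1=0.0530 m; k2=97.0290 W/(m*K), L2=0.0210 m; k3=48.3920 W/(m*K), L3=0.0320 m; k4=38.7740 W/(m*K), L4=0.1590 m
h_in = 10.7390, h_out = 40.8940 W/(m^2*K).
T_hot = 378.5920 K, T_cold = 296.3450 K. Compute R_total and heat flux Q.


R_conv_in = 1/(10.7390*1.5090) = 0.0617
R_1 = 0.0530/(34.3400*1.5090) = 0.0010
R_2 = 0.0210/(97.0290*1.5090) = 0.0001
R_3 = 0.0320/(48.3920*1.5090) = 0.0004
R_4 = 0.1590/(38.7740*1.5090) = 0.0027
R_conv_out = 1/(40.8940*1.5090) = 0.0162
R_total = 0.0822 K/W
Q = 82.2470 / 0.0822 = 1000.1366 W

R_total = 0.0822 K/W, Q = 1000.1366 W


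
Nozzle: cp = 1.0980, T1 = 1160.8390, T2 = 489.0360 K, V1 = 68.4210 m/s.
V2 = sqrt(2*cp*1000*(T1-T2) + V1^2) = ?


dT = 671.8030 K
2*cp*1000*dT = 1475279.3880
V1^2 = 4681.4332
V2 = sqrt(1479960.8212) = 1216.5364 m/s

1216.5364 m/s


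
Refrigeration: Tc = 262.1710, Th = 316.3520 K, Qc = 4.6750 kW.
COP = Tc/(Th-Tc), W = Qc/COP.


COP = 262.1710 / 54.1810 = 4.8388
W = 4.6750 / 4.8388 = 0.9661 kW

COP = 4.8388, W = 0.9661 kW


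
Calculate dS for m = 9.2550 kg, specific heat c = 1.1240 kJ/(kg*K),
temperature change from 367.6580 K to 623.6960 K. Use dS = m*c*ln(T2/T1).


T2/T1 = 1.6964
ln(T2/T1) = 0.5285
dS = 9.2550 * 1.1240 * 0.5285 = 5.4979 kJ/K

5.4979 kJ/K


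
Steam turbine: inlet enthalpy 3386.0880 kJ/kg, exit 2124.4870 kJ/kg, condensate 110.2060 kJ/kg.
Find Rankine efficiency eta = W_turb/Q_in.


W = 1261.6010 kJ/kg
Q_in = 3275.8820 kJ/kg
eta = 0.3851 = 38.5118%

eta = 38.5118%


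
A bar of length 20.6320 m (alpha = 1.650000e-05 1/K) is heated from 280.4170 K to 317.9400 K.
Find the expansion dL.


dT = 37.5230 K
dL = 1.650000e-05 * 20.6320 * 37.5230 = 0.012774 m
L_final = 20.644774 m

dL = 0.012774 m


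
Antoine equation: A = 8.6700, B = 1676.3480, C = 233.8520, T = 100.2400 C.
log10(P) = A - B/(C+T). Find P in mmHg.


C+T = 334.0920
B/(C+T) = 5.0176
log10(P) = 8.6700 - 5.0176 = 3.6524
P = 10^3.6524 = 4491.3419 mmHg

4491.3419 mmHg


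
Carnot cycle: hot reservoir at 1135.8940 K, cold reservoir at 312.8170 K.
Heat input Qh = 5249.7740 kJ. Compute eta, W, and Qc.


eta = 1 - 312.8170/1135.8940 = 0.7246
W = 0.7246 * 5249.7740 = 3804.0242 kJ
Qc = 5249.7740 - 3804.0242 = 1445.7498 kJ

eta = 72.4607%, W = 3804.0242 kJ, Qc = 1445.7498 kJ


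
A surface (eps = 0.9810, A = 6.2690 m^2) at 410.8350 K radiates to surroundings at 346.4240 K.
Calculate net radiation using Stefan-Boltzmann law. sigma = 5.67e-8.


T^4 = 2.8489e+10
Tsurr^4 = 1.4402e+10
Q = 0.9810 * 5.67e-8 * 6.2690 * 1.4086e+10 = 4911.8429 W

4911.8429 W


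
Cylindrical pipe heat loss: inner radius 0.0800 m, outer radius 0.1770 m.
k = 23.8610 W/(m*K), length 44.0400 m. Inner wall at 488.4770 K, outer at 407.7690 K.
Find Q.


dT = 80.7080 K
ln(ro/ri) = 0.7941
Q = 2*pi*23.8610*44.0400*80.7080 / 0.7941 = 671034.0788 W

671034.0788 W


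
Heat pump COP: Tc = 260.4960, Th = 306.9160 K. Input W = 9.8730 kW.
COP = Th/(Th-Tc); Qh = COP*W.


COP = 306.9160 / 46.4200 = 6.6117
Qh = 6.6117 * 9.8730 = 65.2775 kW

COP = 6.6117, Qh = 65.2775 kW


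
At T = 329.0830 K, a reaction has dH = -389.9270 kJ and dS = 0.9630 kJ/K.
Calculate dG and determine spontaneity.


T*dS = 329.0830 * 0.9630 = 316.9069 kJ
dG = -389.9270 - 316.9069 = -706.8339 kJ (spontaneous)

dG = -706.8339 kJ, spontaneous


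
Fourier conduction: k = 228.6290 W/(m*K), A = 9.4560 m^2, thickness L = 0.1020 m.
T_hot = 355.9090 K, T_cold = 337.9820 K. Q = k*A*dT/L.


dT = 17.9270 K
Q = 228.6290 * 9.4560 * 17.9270 / 0.1020 = 379967.3037 W

379967.3037 W


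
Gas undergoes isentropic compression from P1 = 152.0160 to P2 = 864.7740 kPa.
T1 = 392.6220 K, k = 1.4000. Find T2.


(k-1)/k = 0.2857
(P2/P1)^exp = 1.6433
T2 = 392.6220 * 1.6433 = 645.1976 K

645.1976 K


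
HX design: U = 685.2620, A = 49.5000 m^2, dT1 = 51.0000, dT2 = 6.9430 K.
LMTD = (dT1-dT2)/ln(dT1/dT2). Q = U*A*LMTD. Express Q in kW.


LMTD = 22.0938 K
Q = 685.2620 * 49.5000 * 22.0938 = 749430.9923 W = 749.4310 kW

749.4310 kW


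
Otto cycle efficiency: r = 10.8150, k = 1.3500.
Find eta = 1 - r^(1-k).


r^(k-1) = 2.3010
eta = 1 - 1/2.3010 = 0.5654 = 56.5399%

56.5399%


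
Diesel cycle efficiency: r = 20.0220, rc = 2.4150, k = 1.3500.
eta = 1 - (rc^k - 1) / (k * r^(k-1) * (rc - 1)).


r^(k-1) = 2.8545
rc^k = 3.2880
eta = 0.5804 = 58.0389%

58.0389%


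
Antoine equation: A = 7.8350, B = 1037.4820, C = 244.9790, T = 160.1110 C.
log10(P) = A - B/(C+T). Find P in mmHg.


C+T = 405.0900
B/(C+T) = 2.5611
log10(P) = 7.8350 - 2.5611 = 5.2739
P = 10^5.2739 = 187882.0049 mmHg

187882.0049 mmHg


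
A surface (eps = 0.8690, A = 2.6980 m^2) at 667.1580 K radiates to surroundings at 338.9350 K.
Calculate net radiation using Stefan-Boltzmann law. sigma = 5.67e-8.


T^4 = 1.9811e+11
Tsurr^4 = 1.3197e+10
Q = 0.8690 * 5.67e-8 * 2.6980 * 1.8492e+11 = 24582.2652 W

24582.2652 W


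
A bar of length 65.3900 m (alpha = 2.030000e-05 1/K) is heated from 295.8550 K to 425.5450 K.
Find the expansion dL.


dT = 129.6900 K
dL = 2.030000e-05 * 65.3900 * 129.6900 = 0.172153 m
L_final = 65.562153 m

dL = 0.172153 m


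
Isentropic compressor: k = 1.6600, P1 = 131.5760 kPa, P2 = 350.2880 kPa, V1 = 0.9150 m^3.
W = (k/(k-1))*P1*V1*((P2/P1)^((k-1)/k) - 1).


(k-1)/k = 0.3976
(P2/P1)^exp = 1.4760
W = 2.5152 * 131.5760 * 0.9150 * (1.4760 - 1) = 144.1229 kJ

144.1229 kJ


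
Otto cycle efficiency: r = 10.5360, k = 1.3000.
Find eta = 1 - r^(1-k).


r^(k-1) = 2.0268
eta = 1 - 1/2.0268 = 0.5066 = 50.6602%

50.6602%


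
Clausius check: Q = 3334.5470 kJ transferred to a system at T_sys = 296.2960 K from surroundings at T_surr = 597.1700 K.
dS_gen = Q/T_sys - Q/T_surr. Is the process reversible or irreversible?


dS_sys = 3334.5470/296.2960 = 11.2541 kJ/K
dS_surr = -3334.5470/597.1700 = -5.5839 kJ/K
dS_gen = 11.2541 - 5.5839 = 5.6702 kJ/K (irreversible)

dS_gen = 5.6702 kJ/K, irreversible


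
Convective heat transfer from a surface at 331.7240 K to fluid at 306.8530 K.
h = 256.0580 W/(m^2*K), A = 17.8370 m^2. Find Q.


dT = 24.8710 K
Q = 256.0580 * 17.8370 * 24.8710 = 113593.4811 W

113593.4811 W


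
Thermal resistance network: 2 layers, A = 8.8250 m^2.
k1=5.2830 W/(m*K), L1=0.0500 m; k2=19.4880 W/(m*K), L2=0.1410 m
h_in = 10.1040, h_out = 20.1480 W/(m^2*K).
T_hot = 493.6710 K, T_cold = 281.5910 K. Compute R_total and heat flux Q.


R_conv_in = 1/(10.1040*8.8250) = 0.0112
R_1 = 0.0500/(5.2830*8.8250) = 0.0011
R_2 = 0.1410/(19.4880*8.8250) = 0.0008
R_conv_out = 1/(20.1480*8.8250) = 0.0056
R_total = 0.0187 K/W
Q = 212.0800 / 0.0187 = 11322.2773 W

R_total = 0.0187 K/W, Q = 11322.2773 W


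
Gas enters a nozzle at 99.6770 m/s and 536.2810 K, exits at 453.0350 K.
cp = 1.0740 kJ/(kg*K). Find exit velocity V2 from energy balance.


dT = 83.2460 K
2*cp*1000*dT = 178812.4080
V1^2 = 9935.5043
V2 = sqrt(188747.9123) = 434.4513 m/s

434.4513 m/s


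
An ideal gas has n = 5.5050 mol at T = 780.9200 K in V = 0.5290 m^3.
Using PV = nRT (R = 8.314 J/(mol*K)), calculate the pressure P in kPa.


P = nRT/V = 5.5050 * 8.314 * 780.9200 / 0.5290
= 35741.5917 / 0.5290 = 67564.4455 Pa = 67.5644 kPa

67.5644 kPa


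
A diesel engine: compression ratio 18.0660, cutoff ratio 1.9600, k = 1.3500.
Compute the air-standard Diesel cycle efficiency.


r^(k-1) = 2.7536
rc^k = 2.4805
eta = 0.5851 = 58.5130%

58.5130%


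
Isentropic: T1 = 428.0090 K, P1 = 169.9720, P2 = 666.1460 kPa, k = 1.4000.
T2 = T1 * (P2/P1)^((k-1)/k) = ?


(k-1)/k = 0.2857
(P2/P1)^exp = 1.4774
T2 = 428.0090 * 1.4774 = 632.3192 K

632.3192 K


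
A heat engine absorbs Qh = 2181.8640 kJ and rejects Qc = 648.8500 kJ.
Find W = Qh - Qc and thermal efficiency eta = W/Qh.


W = 2181.8640 - 648.8500 = 1533.0140 kJ
eta = 1533.0140 / 2181.8640 = 0.7026 = 70.2617%

W = 1533.0140 kJ, eta = 70.2617%


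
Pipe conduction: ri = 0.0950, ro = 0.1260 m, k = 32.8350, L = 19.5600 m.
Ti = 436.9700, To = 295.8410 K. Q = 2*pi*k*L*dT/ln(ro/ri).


dT = 141.1290 K
ln(ro/ri) = 0.2824
Q = 2*pi*32.8350*19.5600*141.1290 / 0.2824 = 2016645.6709 W

2016645.6709 W


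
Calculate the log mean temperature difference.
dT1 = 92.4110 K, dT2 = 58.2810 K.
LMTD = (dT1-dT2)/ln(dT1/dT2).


dT1/dT2 = 1.5856
ln(dT1/dT2) = 0.4610
LMTD = 34.1300 / 0.4610 = 74.0395 K

74.0395 K


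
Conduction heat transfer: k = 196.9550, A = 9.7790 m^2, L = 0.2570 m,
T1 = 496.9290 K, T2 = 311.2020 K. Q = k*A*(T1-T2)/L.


dT = 185.7270 K
Q = 196.9550 * 9.7790 * 185.7270 / 0.2570 = 1391885.0720 W

1391885.0720 W


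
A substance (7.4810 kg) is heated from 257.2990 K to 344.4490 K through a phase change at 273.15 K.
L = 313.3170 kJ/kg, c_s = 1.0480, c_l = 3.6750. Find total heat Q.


Q1 (sensible, solid) = 7.4810 * 1.0480 * 15.8510 = 124.2732 kJ
Q2 (latent) = 7.4810 * 313.3170 = 2343.9245 kJ
Q3 (sensible, liquid) = 7.4810 * 3.6750 * 71.2990 = 1960.2002 kJ
Q_total = 4428.3979 kJ

4428.3979 kJ


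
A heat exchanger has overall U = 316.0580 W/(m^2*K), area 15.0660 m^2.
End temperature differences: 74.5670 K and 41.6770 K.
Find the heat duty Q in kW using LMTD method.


LMTD = 56.5364 K
Q = 316.0580 * 15.0660 * 56.5364 = 269211.2802 W = 269.2113 kW

269.2113 kW


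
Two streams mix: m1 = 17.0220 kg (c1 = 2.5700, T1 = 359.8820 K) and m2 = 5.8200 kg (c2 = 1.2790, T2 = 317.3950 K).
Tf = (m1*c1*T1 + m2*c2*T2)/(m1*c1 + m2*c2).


num = 18106.2109
den = 51.1903
Tf = 353.7038 K

353.7038 K


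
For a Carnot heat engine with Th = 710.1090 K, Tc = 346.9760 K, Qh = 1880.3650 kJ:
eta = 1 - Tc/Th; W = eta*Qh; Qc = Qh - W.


eta = 1 - 346.9760/710.1090 = 0.5114
W = 0.5114 * 1880.3650 = 961.5743 kJ
Qc = 1880.3650 - 961.5743 = 918.7907 kJ

eta = 51.1376%, W = 961.5743 kJ, Qc = 918.7907 kJ


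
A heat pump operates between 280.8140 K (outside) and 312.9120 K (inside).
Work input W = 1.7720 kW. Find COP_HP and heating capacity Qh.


COP = 312.9120 / 32.0980 = 9.7486
Qh = 9.7486 * 1.7720 = 17.2746 kW

COP = 9.7486, Qh = 17.2746 kW


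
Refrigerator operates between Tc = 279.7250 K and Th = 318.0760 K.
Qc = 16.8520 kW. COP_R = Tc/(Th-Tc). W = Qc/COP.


COP = 279.7250 / 38.3510 = 7.2938
W = 16.8520 / 7.2938 = 2.3105 kW

COP = 7.2938, W = 2.3105 kW


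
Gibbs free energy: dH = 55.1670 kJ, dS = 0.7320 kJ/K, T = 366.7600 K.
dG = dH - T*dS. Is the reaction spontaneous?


T*dS = 366.7600 * 0.7320 = 268.4683 kJ
dG = 55.1670 - 268.4683 = -213.3013 kJ (spontaneous)

dG = -213.3013 kJ, spontaneous


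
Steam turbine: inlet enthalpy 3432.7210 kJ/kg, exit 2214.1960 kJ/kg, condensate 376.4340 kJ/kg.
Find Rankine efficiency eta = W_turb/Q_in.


W = 1218.5250 kJ/kg
Q_in = 3056.2870 kJ/kg
eta = 0.3987 = 39.8695%

eta = 39.8695%


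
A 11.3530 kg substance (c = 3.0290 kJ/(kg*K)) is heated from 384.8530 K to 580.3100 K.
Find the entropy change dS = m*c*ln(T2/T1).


T2/T1 = 1.5079
ln(T2/T1) = 0.4107
dS = 11.3530 * 3.0290 * 0.4107 = 14.1233 kJ/K

14.1233 kJ/K


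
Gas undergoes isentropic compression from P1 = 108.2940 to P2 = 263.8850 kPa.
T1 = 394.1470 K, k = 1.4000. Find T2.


(k-1)/k = 0.2857
(P2/P1)^exp = 1.2898
T2 = 394.1470 * 1.2898 = 508.3648 K

508.3648 K


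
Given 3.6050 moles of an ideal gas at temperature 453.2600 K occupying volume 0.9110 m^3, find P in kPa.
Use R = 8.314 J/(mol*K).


P = nRT/V = 3.6050 * 8.314 * 453.2600 / 0.9110
= 13585.0951 / 0.9110 = 14912.2888 Pa = 14.9123 kPa

14.9123 kPa


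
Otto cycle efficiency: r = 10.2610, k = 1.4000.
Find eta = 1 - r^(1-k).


r^(k-1) = 2.5379
eta = 1 - 1/2.5379 = 0.6060 = 60.5975%

60.5975%


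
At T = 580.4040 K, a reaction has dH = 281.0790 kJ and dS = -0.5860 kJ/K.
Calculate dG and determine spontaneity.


T*dS = 580.4040 * -0.5860 = -340.1167 kJ
dG = 281.0790 + 340.1167 = 621.1957 kJ (non-spontaneous)

dG = 621.1957 kJ, non-spontaneous


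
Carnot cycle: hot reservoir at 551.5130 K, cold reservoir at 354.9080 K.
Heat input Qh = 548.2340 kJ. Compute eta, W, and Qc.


eta = 1 - 354.9080/551.5130 = 0.3565
W = 0.3565 * 548.2340 = 195.4361 kJ
Qc = 548.2340 - 195.4361 = 352.7979 kJ

eta = 35.6483%, W = 195.4361 kJ, Qc = 352.7979 kJ


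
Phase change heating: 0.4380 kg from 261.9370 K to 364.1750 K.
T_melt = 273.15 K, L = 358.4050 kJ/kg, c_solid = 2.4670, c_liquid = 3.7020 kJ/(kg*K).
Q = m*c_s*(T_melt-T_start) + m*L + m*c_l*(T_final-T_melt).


Q1 (sensible, solid) = 0.4380 * 2.4670 * 11.2130 = 12.1162 kJ
Q2 (latent) = 0.4380 * 358.4050 = 156.9814 kJ
Q3 (sensible, liquid) = 0.4380 * 3.7020 * 91.0250 = 147.5949 kJ
Q_total = 316.6924 kJ

316.6924 kJ


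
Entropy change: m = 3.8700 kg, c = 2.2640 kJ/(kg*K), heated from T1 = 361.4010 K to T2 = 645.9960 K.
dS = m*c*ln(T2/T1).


T2/T1 = 1.7875
ln(T2/T1) = 0.5808
dS = 3.8700 * 2.2640 * 0.5808 = 5.0888 kJ/K

5.0888 kJ/K


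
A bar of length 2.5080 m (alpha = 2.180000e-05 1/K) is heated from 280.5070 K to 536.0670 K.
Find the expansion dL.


dT = 255.5600 K
dL = 2.180000e-05 * 2.5080 * 255.5600 = 0.013973 m
L_final = 2.521973 m

dL = 0.013973 m


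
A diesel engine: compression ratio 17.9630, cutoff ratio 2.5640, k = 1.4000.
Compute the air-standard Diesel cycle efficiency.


r^(k-1) = 3.1751
rc^k = 3.7367
eta = 0.6064 = 60.6353%

60.6353%


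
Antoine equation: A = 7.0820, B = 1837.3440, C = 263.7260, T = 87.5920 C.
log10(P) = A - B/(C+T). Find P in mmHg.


C+T = 351.3180
B/(C+T) = 5.2299
log10(P) = 7.0820 - 5.2299 = 1.8521
P = 10^1.8521 = 71.1443 mmHg

71.1443 mmHg


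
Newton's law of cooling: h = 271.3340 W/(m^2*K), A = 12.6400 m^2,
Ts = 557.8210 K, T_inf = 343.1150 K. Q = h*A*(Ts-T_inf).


dT = 214.7060 K
Q = 271.3340 * 12.6400 * 214.7060 = 736368.9578 W

736368.9578 W


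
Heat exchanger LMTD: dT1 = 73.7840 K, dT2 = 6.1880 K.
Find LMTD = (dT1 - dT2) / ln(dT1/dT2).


dT1/dT2 = 11.9237
ln(dT1/dT2) = 2.4785
LMTD = 67.5960 / 2.4785 = 27.2726 K

27.2726 K


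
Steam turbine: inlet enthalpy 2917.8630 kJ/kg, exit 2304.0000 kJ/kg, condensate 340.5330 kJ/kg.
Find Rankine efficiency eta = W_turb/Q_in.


W = 613.8630 kJ/kg
Q_in = 2577.3300 kJ/kg
eta = 0.2382 = 23.8178%

eta = 23.8178%


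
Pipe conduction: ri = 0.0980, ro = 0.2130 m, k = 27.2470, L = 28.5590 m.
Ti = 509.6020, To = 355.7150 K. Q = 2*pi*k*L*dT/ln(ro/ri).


dT = 153.8870 K
ln(ro/ri) = 0.7763
Q = 2*pi*27.2470*28.5590*153.8870 / 0.7763 = 969170.2912 W

969170.2912 W


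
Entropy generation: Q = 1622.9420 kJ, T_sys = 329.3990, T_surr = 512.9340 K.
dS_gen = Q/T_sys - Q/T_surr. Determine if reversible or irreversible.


dS_sys = 1622.9420/329.3990 = 4.9270 kJ/K
dS_surr = -1622.9420/512.9340 = -3.1640 kJ/K
dS_gen = 4.9270 - 3.1640 = 1.7629 kJ/K (irreversible)

dS_gen = 1.7629 kJ/K, irreversible


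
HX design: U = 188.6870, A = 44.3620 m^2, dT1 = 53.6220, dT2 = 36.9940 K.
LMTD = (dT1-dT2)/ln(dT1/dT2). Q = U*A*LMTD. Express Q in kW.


LMTD = 44.7948 K
Q = 188.6870 * 44.3620 * 44.7948 = 374956.4451 W = 374.9564 kW

374.9564 kW


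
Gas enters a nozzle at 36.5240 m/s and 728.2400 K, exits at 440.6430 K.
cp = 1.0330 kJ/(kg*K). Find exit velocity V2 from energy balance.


dT = 287.5970 K
2*cp*1000*dT = 594175.4020
V1^2 = 1334.0026
V2 = sqrt(595509.4046) = 771.6926 m/s

771.6926 m/s


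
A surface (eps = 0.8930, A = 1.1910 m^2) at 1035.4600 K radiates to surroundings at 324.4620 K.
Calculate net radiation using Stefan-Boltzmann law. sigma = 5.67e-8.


T^4 = 1.1496e+12
Tsurr^4 = 1.1083e+10
Q = 0.8930 * 5.67e-8 * 1.1910 * 1.1385e+12 = 68655.0107 W

68655.0107 W


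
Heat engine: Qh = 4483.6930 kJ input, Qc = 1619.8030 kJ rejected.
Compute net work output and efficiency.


W = 4483.6930 - 1619.8030 = 2863.8900 kJ
eta = 2863.8900 / 4483.6930 = 0.6387 = 63.8735%

W = 2863.8900 kJ, eta = 63.8735%


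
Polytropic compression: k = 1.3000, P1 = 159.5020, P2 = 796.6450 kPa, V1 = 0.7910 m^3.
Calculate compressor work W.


(k-1)/k = 0.2308
(P2/P1)^exp = 1.4494
W = 4.3333 * 159.5020 * 0.7910 * (1.4494 - 1) = 245.7027 kJ

245.7027 kJ


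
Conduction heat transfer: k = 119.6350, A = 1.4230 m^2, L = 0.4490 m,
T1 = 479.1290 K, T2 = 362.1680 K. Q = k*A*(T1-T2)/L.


dT = 116.9610 K
Q = 119.6350 * 1.4230 * 116.9610 / 0.4490 = 44346.3506 W

44346.3506 W


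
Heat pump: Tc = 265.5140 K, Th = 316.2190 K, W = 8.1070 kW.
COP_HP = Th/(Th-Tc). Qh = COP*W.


COP = 316.2190 / 50.7050 = 6.2364
Qh = 6.2364 * 8.1070 = 50.5589 kW

COP = 6.2364, Qh = 50.5589 kW


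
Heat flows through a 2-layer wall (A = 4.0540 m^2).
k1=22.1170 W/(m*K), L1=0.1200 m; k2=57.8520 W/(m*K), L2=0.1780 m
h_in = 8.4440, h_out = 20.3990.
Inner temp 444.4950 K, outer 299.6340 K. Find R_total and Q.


R_conv_in = 1/(8.4440*4.0540) = 0.0292
R_1 = 0.1200/(22.1170*4.0540) = 0.0013
R_2 = 0.1780/(57.8520*4.0540) = 0.0008
R_conv_out = 1/(20.3990*4.0540) = 0.0121
R_total = 0.0434 K/W
Q = 144.8610 / 0.0434 = 3337.6554 W

R_total = 0.0434 K/W, Q = 3337.6554 W


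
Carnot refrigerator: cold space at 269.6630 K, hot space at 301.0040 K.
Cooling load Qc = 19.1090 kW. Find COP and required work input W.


COP = 269.6630 / 31.3410 = 8.6042
W = 19.1090 / 8.6042 = 2.2209 kW

COP = 8.6042, W = 2.2209 kW


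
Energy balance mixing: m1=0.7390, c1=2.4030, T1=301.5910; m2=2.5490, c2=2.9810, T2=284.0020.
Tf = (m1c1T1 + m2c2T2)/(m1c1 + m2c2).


num = 2693.5792
den = 9.3744
Tf = 287.3339 K

287.3339 K


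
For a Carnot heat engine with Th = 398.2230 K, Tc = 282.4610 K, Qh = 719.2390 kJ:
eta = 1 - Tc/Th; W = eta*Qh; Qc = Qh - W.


eta = 1 - 282.4610/398.2230 = 0.2907
W = 0.2907 * 719.2390 = 209.0802 kJ
Qc = 719.2390 - 209.0802 = 510.1588 kJ

eta = 29.0696%, W = 209.0802 kJ, Qc = 510.1588 kJ


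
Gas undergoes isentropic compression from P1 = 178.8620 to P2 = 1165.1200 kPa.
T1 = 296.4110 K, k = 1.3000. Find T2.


(k-1)/k = 0.2308
(P2/P1)^exp = 1.5410
T2 = 296.4110 * 1.5410 = 456.7793 K

456.7793 K


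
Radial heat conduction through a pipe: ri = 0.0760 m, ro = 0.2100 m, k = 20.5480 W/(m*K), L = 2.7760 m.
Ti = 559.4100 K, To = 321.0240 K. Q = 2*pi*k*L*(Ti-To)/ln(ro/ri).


dT = 238.3860 K
ln(ro/ri) = 1.0164
Q = 2*pi*20.5480*2.7760*238.3860 / 1.0164 = 84061.2813 W

84061.2813 W


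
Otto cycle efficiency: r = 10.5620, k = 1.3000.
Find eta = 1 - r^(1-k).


r^(k-1) = 2.0283
eta = 1 - 1/2.0283 = 0.5070 = 50.6967%

50.6967%


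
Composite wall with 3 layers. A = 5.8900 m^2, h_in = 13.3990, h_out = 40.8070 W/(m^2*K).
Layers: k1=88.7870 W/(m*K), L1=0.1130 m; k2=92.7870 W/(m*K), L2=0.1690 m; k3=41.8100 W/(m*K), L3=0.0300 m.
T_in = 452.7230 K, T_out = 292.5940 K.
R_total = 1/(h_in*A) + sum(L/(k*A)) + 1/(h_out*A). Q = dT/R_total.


R_conv_in = 1/(13.3990*5.8900) = 0.0127
R_1 = 0.1130/(88.7870*5.8900) = 0.0002
R_2 = 0.1690/(92.7870*5.8900) = 0.0003
R_3 = 0.0300/(41.8100*5.8900) = 0.0001
R_conv_out = 1/(40.8070*5.8900) = 0.0042
R_total = 0.0175 K/W
Q = 160.1290 / 0.0175 = 9161.3697 W

R_total = 0.0175 K/W, Q = 9161.3697 W


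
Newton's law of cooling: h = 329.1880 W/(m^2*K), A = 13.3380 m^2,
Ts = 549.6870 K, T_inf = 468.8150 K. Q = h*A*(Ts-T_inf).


dT = 80.8720 K
Q = 329.1880 * 13.3380 * 80.8720 = 355085.4622 W

355085.4622 W


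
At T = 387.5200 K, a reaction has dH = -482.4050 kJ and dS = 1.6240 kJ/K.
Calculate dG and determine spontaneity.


T*dS = 387.5200 * 1.6240 = 629.3325 kJ
dG = -482.4050 - 629.3325 = -1111.7375 kJ (spontaneous)

dG = -1111.7375 kJ, spontaneous


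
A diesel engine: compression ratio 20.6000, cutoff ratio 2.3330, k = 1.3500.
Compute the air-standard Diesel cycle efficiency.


r^(k-1) = 2.8831
rc^k = 3.1382
eta = 0.5879 = 58.7867%

58.7867%


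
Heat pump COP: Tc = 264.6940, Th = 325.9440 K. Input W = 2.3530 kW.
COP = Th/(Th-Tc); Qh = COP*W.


COP = 325.9440 / 61.2500 = 5.3215
Qh = 5.3215 * 2.3530 = 12.5216 kW

COP = 5.3215, Qh = 12.5216 kW


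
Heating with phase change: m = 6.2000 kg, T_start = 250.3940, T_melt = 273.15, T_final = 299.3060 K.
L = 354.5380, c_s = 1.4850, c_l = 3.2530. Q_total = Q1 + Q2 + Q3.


Q1 (sensible, solid) = 6.2000 * 1.4850 * 22.7560 = 209.5145 kJ
Q2 (latent) = 6.2000 * 354.5380 = 2198.1356 kJ
Q3 (sensible, liquid) = 6.2000 * 3.2530 * 26.1560 = 527.5299 kJ
Q_total = 2935.1800 kJ

2935.1800 kJ


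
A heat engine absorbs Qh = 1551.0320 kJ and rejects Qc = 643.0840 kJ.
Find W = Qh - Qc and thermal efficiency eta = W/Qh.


W = 1551.0320 - 643.0840 = 907.9480 kJ
eta = 907.9480 / 1551.0320 = 0.5854 = 58.5383%

W = 907.9480 kJ, eta = 58.5383%


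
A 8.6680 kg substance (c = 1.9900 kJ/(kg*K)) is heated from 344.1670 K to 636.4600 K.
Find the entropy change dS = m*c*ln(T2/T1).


T2/T1 = 1.8493
ln(T2/T1) = 0.6148
dS = 8.6680 * 1.9900 * 0.6148 = 10.6048 kJ/K

10.6048 kJ/K


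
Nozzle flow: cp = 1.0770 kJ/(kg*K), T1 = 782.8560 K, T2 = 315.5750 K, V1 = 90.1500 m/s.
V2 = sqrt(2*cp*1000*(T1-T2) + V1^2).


dT = 467.2810 K
2*cp*1000*dT = 1006523.2740
V1^2 = 8127.0225
V2 = sqrt(1014650.2965) = 1007.2985 m/s

1007.2985 m/s


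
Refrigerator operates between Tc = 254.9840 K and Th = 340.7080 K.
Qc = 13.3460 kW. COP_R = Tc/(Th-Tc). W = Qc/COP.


COP = 254.9840 / 85.7240 = 2.9745
W = 13.3460 / 2.9745 = 4.4868 kW

COP = 2.9745, W = 4.4868 kW
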